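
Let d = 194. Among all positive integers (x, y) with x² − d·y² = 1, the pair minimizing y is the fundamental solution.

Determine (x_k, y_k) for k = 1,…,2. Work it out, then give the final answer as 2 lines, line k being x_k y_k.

195 14
76049 5460

d=194: √d = [13; 1,12,1,26] (ℓ=4, even), read p_3/q_3
a_0=13:  p_0=13·1+0=13,  q_0=13·0+1=1
…
a_2=12:  p_2=12·14+13=181,  q_2=12·1+1=13
a_3=1:  p_3=1·181+14=195,  q_3=1·13+1=14
→ (195, 14).  Check: 195²=38025, 194·14²=38024, difference 1.
(195+14√194)^2 = 76049 + 5460√194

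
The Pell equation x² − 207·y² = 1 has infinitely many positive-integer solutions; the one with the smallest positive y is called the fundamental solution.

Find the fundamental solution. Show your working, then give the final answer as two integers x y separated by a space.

1151 80

[14; 2,1,1,2,1,1,2,28] for √207; ℓ=8 ⇒ convergent index 7
i=0: a=14 ⇒ p=14, q=1
i=1: a=2 ⇒ p=29, q=2
…
i=5: a=1 ⇒ p=259, q=18
i=6: a=1 ⇒ p=446, q=31
i=7: a=2 ⇒ p=1151, q=80
→ (1151, 80).  Check: 1151²=1324801, 207·80²=1324800, difference 1.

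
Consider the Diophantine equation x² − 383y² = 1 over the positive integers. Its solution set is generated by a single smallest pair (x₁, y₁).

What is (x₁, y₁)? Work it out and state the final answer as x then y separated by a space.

[19; 1,1,3,19,3,1,1,38] for √383; ℓ=8 ⇒ convergent index 7
k=0  a_k=19  p_k/q_k = 19/1
…
k=5  a_k=3  p_k/q_k = 8063/412
k=6  a_k=1  p_k/q_k = 10705/547
k=7  a_k=1  p_k/q_k = 18768/959
(x₁, y₁) = (18768, 959);  18768² − 383·959² = 1 ✓

18768 959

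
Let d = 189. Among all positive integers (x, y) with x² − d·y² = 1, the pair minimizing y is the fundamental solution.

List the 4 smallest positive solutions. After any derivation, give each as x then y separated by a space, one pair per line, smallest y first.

d=189: √d = [13; 1,2,1,26] (ℓ=4, even), read p_3/q_3
a_0=13:  p_0=13·1+0=13,  q_0=13·0+1=1
…
a_2=2:  p_2=2·14+13=41,  q_2=2·1+1=3
a_3=1:  p_3=1·41+14=55,  q_3=1·3+1=4
→ (55, 4).  Check: 55²=3025, 189·4²=3024, difference 1.
n=2: (55,4)∘(55,4) = (55·55+189·4·4, 55·4+4·55) = (6049,440)
n=3: (6049,440)∘(55,4) = (55·6049+189·4·440, 55·440+4·6049) = (665335,48396)
n=4: (665335,48396)∘(55,4) = (55·665335+189·4·48396, 55·48396+4·665335) = (73180801,5323120)

55 4
6049 440
665335 48396
73180801 5323120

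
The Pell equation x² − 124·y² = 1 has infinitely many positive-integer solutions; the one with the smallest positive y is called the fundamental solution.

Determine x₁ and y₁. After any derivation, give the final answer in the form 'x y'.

√124 → a₀=11, period (7,2,1,1,1,…,2,7,22); ℓ=16 even so k=15
step 0: (11, 1)  from 11·(1,0) + (0,1)
step 1: (78, 7)  from 7·(11,1) + (1,0)
…
step 3: (245, 22)  from 1·(167,15) + (78,7)
step 4: (412, 37)  from 1·(245,22) + (167,15)
…
step 6: (2383, 214)  from 3·(657,59) + (412,37)
step 7: (3040, 273)  from 1·(2383,214) + (657,59)
step 8: (14543, 1306)  from 4·(3040,273) + (2383,214)
…
step 10: (67292, 6043)  from 3·(17583,1579) + (14543,1306)
…
step 12: (152167, 13665)  from 1·(84875,7622) + (67292,6043)
…
step 14: (626251, 56239)  from 2·(237042,21287) + (152167,13665)
step 15: (4620799, 414960)  from 7·(626251,56239) + (237042,21287)
→ (4620799, 414960).  Check: 4620799²=21351783398401, 124·414960²=21351783398400, difference 1.

4620799 414960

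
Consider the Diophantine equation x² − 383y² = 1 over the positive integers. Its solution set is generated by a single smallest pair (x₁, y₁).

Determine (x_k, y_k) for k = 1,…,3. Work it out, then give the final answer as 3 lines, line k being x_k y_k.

d=383: √d = [19; 1,1,3,19,3,1,1,38] (ℓ=8, even), read p_7/q_7
step 0: (19, 1)  from 19·(1,0) + (0,1)
step 1: (20, 1)  from 1·(19,1) + (1,0)
…
step 5: (8063, 412)  from 3·(2642,135) + (137,7)
step 6: (10705, 547)  from 1·(8063,412) + (2642,135)
step 7: (18768, 959)  from 1·(10705,547) + (8063,412)
fundamental: x₁=18768, y₁=959  (since 352237824 − 383·919681 = 1)
k=2:  x_2 = 18768·18768+383·959·959 = 704475647,  y_2 = 18768·959+959·18768 = 35997024
k=3:  x_3 = 18768·704475647+383·959·35997024 = 26443197867024,  y_3 = 18768·35997024+959·704475647 = 1351184291905

18768 959
704475647 35997024
26443197867024 1351184291905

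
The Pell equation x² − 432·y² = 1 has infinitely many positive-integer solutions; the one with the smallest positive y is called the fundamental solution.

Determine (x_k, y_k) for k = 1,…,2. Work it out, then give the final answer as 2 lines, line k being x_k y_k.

1351 65
3650401 175630

d=432: √d = [20; 1,3,1,1,1,3,1,40] (ℓ=8, even), read p_7/q_7
i=0: a=20 ⇒ p=20, q=1
…
i=3: a=1 ⇒ p=104, q=5
i=4: a=1 ⇒ p=187, q=9
…
i=6: a=3 ⇒ p=1060, q=51
i=7: a=1 ⇒ p=1351, q=65
→ (1351, 65).  Check: 1351²=1825201, 432·65²=1825200, difference 1.
n=2: (1351,65)∘(1351,65) = (1351·1351+432·65·65, 1351·65+65·1351) = (3650401,175630)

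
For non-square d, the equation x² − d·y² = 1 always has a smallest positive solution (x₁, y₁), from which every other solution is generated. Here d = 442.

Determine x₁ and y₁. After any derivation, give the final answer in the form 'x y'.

883 42

√442 → a₀=21, period (42); ℓ=1 odd so k=1
i=0: a=21 ⇒ p=21, q=1
i=1: a=42 ⇒ p=883, q=42
(x₁, y₁) = (883, 42);  883² − 442·42² = 1 ✓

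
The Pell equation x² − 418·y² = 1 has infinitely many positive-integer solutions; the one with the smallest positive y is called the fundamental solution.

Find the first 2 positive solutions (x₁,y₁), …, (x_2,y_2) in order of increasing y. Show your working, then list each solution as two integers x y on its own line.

33857 1656
2292592897 112134384

d=418: √d = [20; 2,4,20,4,2,40] (ℓ=6, even), read p_5/q_5
i=0: a=20 ⇒ p=20, q=1
i=1: a=2 ⇒ p=41, q=2
i=2: a=4 ⇒ p=184, q=9
…
i=4: a=4 ⇒ p=15068, q=737
i=5: a=2 ⇒ p=33857, q=1656
→ (33857, 1656).  Check: 33857²=1146296449, 418·1656²=1146296448, difference 1.
k=2:  x_2 = 33857·33857+418·1656·1656 = 2292592897,  y_2 = 33857·1656+1656·33857 = 112134384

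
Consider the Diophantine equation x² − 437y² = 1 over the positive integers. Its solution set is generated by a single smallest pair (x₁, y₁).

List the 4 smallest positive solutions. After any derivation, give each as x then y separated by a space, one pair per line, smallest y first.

4599 220
42301601 2023560
389090121399 18612704660
3578850894326401 171199655439120

√437 → a₀=20, period (1,9,2,9,1,40); ℓ=6 even so k=5
a_0=20:  p_0=20·1+0=20,  q_0=20·0+1=1
a_1=1:  p_1=1·20+1=21,  q_1=1·1+0=1
…
a_4=9:  p_4=9·439+209=4160,  q_4=9·21+10=199
a_5=1:  p_5=1·4160+439=4599,  q_5=1·199+21=220
fundamental: x₁=4599, y₁=220  (since 21150801 − 437·48400 = 1)
n=2: (4599,220)∘(4599,220) = (4599·4599+437·220·220, 4599·220+220·4599) = (42301601,2023560)
n=3: (42301601,2023560)∘(4599,220) = (4599·42301601+437·220·2023560, 4599·2023560+220·42301601) = (389090121399,18612704660)
n=4: (389090121399,18612704660)∘(4599,220) = (4599·389090121399+437·220·18612704660, 4599·18612704660+220·389090121399) = (3578850894326401,171199655439120)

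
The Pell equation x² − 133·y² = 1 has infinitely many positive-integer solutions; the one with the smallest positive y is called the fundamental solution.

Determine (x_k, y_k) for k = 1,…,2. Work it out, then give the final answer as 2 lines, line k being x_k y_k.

√133 = [11; 1,1,7,5,1,…,1,1,22, …], period ℓ=16 (even) → k=15
i=0: a=11 ⇒ p=11, q=1
…
i=10: a=1 ⇒ p=18948, q=1643
…
i=13: a=7 ⇒ p=1210008, q=104921
i=14: a=1 ⇒ p=1378591, q=119539
i=15: a=1 ⇒ p=2588599, q=224460
fundamental: x₁=2588599, y₁=224460  (since 6700844782801 − 133·50382291600 = 1)
n=2: (2588599,224460)∘(2588599,224460) = (2588599·2588599+133·224460·224460, 2588599·224460+224460·2588599) = (13401689565601,1162073863080)

2588599 224460
13401689565601 1162073863080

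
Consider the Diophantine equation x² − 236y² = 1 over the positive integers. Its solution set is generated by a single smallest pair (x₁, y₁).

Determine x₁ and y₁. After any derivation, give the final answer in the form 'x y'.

d=236: √d = [15; 2,1,3,5,1,6,1,5,3,1,2,30] (ℓ=12, even), read p_11/q_11
a_0=15:  p_0=15·1+0=15,  q_0=15·0+1=1
a_1=2:  p_1=2·15+1=31,  q_1=2·1+0=2
a_2=1:  p_2=1·31+15=46,  q_2=1·2+1=3
a_3=3:  p_3=3·46+31=169,  q_3=3·3+2=11
…
a_6=6:  p_6=6·1060+891=7251,  q_6=6·69+58=472
a_7=1:  p_7=1·7251+1060=8311,  q_7=1·472+69=541
a_8=5:  p_8=5·8311+7251=48806,  q_8=5·541+472=3177
a_9=3:  p_9=3·48806+8311=154729,  q_9=3·3177+541=10072
a_10=1:  p_10=1·154729+48806=203535,  q_10=1·10072+3177=13249
a_11=2:  p_11=2·203535+154729=561799,  q_11=2·13249+10072=36570
(x₁, y₁) = (561799, 36570);  561799² − 236·36570² = 1 ✓

561799 36570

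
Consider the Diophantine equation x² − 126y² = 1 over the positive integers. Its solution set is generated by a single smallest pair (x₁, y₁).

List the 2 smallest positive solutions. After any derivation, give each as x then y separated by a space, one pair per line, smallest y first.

449 40
403201 35920

√126 → a₀=11, period (4,2,4,22); ℓ=4 even so k=3
k=0  a_k=11  p_k/q_k = 11/1
k=1  a_k=4  p_k/q_k = 45/4
k=2  a_k=2  p_k/q_k = 101/9
k=3  a_k=4  p_k/q_k = 449/40
(x₁, y₁) = (449, 40);  449² − 126·40² = 1 ✓
(x_2, y_2) = (449·449 + 126·40·40, 449·40 + 40·449) = (403201, 35920)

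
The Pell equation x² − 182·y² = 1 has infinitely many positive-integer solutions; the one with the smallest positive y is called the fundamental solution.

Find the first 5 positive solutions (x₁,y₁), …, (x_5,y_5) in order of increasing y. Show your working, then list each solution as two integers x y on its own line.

27 2
1457 108
78651 5830
4245697 314712
229188987 16988618

√182 → a₀=13, period (2,26); ℓ=2 even so k=1
k=0  a_k=13  p_k/q_k = 13/1
k=1  a_k=2  p_k/q_k = 27/2
fundamental: x₁=27, y₁=2  (since 729 − 182·4 = 1)
k=2:  x_2 = 27·27+182·2·2 = 1457,  y_2 = 27·2+2·27 = 108
k=3:  x_3 = 27·1457+182·2·108 = 78651,  y_3 = 27·108+2·1457 = 5830
k=4:  x_4 = 27·78651+182·2·5830 = 4245697,  y_4 = 27·5830+2·78651 = 314712
k=5:  x_5 = 27·4245697+182·2·314712 = 229188987,  y_5 = 27·314712+2·4245697 = 16988618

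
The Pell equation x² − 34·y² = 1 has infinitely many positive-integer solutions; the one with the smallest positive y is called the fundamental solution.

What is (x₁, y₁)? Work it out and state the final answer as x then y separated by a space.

[5; 1,4,1,10] for √34; ℓ=4 ⇒ convergent index 3
step 0: (5, 1)  from 5·(1,0) + (0,1)
step 1: (6, 1)  from 1·(5,1) + (1,0)
step 2: (29, 5)  from 4·(6,1) + (5,1)
step 3: (35, 6)  from 1·(29,5) + (6,1)
fundamental: x₁=35, y₁=6  (since 1225 − 34·36 = 1)

35 6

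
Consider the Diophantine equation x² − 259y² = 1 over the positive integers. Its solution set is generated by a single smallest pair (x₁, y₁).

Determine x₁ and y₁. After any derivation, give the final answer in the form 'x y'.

847225 52644

√259 → a₀=16, period (10,1,2,3,4,3,2,1,10,32); ℓ=10 even so k=9
k=0  a_k=16  p_k/q_k = 16/1
k=1  a_k=10  p_k/q_k = 161/10
…
k=3  a_k=2  p_k/q_k = 515/32
k=4  a_k=3  p_k/q_k = 1722/107
…
k=7  a_k=2  p_k/q_k = 55265/3434
k=8  a_k=1  p_k/q_k = 79196/4921
k=9  a_k=10  p_k/q_k = 847225/52644
→ (847225, 52644).  Check: 847225²=717790200625, 259·52644²=717790200624, difference 1.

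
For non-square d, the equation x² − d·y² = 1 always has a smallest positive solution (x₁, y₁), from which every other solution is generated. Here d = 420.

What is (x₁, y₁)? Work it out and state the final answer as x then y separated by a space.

√420 = [20; 2,40, …], period ℓ=2 (even) → k=1
k=0  a_k=20  p_k/q_k = 20/1
k=1  a_k=2  p_k/q_k = 41/2
fundamental: x₁=41, y₁=2  (since 1681 − 420·4 = 1)

41 2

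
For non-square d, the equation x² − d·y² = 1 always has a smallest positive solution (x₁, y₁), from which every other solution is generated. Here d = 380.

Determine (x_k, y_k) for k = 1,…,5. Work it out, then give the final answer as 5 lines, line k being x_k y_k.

39 2
3041 156
237159 12166
18495361 948792
1442400999 73993610

√380 → a₀=19, period (2,38); ℓ=2 even so k=1
a_0=19:  p_0=19·1+0=19,  q_0=19·0+1=1
a_1=2:  p_1=2·19+1=39,  q_1=2·1+0=2
fundamental: x₁=39, y₁=2  (since 1521 − 380·4 = 1)
(39+2√380)^2 = 3041 + 156√380
(39+2√380)^3 = 237159 + 12166√380
(39+2√380)^4 = 18495361 + 948792√380
(39+2√380)^5 = 1442400999 + 73993610√380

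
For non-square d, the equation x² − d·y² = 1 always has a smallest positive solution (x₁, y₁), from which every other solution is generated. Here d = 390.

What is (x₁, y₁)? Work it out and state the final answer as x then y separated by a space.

79 4

√390 = [19; 1,2,1,38, …], period ℓ=4 (even) → k=3
i=0: a=19 ⇒ p=19, q=1
i=1: a=1 ⇒ p=20, q=1
i=2: a=2 ⇒ p=59, q=3
i=3: a=1 ⇒ p=79, q=4
→ (79, 4).  Check: 79²=6241, 390·4²=6240, difference 1.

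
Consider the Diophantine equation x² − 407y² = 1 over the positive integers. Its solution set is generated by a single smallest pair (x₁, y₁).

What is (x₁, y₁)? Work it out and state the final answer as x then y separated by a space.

√407 → a₀=20, period (5,1,2,1,5,40); ℓ=6 even so k=5
i=0: a=20 ⇒ p=20, q=1
i=1: a=5 ⇒ p=101, q=5
…
i=3: a=2 ⇒ p=343, q=17
i=4: a=1 ⇒ p=464, q=23
i=5: a=5 ⇒ p=2663, q=132
→ (2663, 132).  Check: 2663²=7091569, 407·132²=7091568, difference 1.

2663 132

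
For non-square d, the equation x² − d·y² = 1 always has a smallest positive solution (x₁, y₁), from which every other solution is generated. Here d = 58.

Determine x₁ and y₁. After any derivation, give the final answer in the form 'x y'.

√58 = [7; 1,1,1,1,1,1,14, …], period ℓ=7 (odd) → k=13
i=0: a=7 ⇒ p=7, q=1
…
i=2: a=1 ⇒ p=15, q=2
i=3: a=1 ⇒ p=23, q=3
…
i=6: a=1 ⇒ p=99, q=13
i=7: a=14 ⇒ p=1447, q=190
i=8: a=1 ⇒ p=1546, q=203
i=9: a=1 ⇒ p=2993, q=393
i=10: a=1 ⇒ p=4539, q=596
i=11: a=1 ⇒ p=7532, q=989
i=12: a=1 ⇒ p=12071, q=1585
i=13: a=1 ⇒ p=19603, q=2574
→ (19603, 2574).  Check: 19603²=384277609, 58·2574²=384277608, difference 1.

19603 2574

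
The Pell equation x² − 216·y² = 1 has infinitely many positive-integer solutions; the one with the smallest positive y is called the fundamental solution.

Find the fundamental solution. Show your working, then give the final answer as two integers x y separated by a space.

485 33

√216 = [14; 1,2,3,2,1,28, …], period ℓ=6 (even) → k=5
k=0  a_k=14  p_k/q_k = 14/1
k=1  a_k=1  p_k/q_k = 15/1
…
k=4  a_k=2  p_k/q_k = 338/23
k=5  a_k=1  p_k/q_k = 485/33
→ (485, 33).  Check: 485²=235225, 216·33²=235224, difference 1.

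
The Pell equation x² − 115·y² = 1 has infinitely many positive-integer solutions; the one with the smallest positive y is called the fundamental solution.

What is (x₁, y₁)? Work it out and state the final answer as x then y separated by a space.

[10; 1,2,1,1,1,1,1,2,1,20] for √115; ℓ=10 ⇒ convergent index 9
step 0: (10, 1)  from 10·(1,0) + (0,1)
step 1: (11, 1)  from 1·(10,1) + (1,0)
step 2: (32, 3)  from 2·(11,1) + (10,1)
step 3: (43, 4)  from 1·(32,3) + (11,1)
step 4: (75, 7)  from 1·(43,4) + (32,3)
step 5: (118, 11)  from 1·(75,7) + (43,4)
step 6: (193, 18)  from 1·(118,11) + (75,7)
step 7: (311, 29)  from 1·(193,18) + (118,11)
step 8: (815, 76)  from 2·(311,29) + (193,18)
step 9: (1126, 105)  from 1·(815,76) + (311,29)
→ (1126, 105).  Check: 1126²=1267876, 115·105²=1267875, difference 1.

1126 105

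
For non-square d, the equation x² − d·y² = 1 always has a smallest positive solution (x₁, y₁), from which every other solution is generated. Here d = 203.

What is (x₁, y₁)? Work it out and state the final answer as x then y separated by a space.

57 4

√203 = [14; 4,28, …], period ℓ=2 (even) → k=1
k=0  a_k=14  p_k/q_k = 14/1
k=1  a_k=4  p_k/q_k = 57/4
fundamental: x₁=57, y₁=4  (since 3249 − 203·16 = 1)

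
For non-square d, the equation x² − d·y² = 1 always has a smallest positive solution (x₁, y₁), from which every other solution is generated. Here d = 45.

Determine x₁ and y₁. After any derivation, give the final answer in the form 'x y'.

√45 → a₀=6, period (1,2,2,2,1,12); ℓ=6 even so k=5
step 0: (6, 1)  from 6·(1,0) + (0,1)
…
step 2: (20, 3)  from 2·(7,1) + (6,1)
…
step 4: (114, 17)  from 2·(47,7) + (20,3)
step 5: (161, 24)  from 1·(114,17) + (47,7)
fundamental: x₁=161, y₁=24  (since 25921 − 45·576 = 1)

161 24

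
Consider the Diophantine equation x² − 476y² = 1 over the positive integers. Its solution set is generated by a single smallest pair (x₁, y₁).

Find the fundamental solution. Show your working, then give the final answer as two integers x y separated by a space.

28799 1320

d=476: √d = [21; 1,4,2,10,2,4,1,42] (ℓ=8, even), read p_7/q_7
step 0: (21, 1)  from 21·(1,0) + (0,1)
…
step 3: (240, 11)  from 2·(109,5) + (22,1)
step 4: (2509, 115)  from 10·(240,11) + (109,5)
step 5: (5258, 241)  from 2·(2509,115) + (240,11)
step 6: (23541, 1079)  from 4·(5258,241) + (2509,115)
step 7: (28799, 1320)  from 1·(23541,1079) + (5258,241)
→ (28799, 1320).  Check: 28799²=829382401, 476·1320²=829382400, difference 1.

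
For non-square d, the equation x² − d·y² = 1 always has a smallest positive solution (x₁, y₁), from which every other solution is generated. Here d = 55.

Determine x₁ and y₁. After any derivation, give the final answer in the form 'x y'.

89 12

[7; 2,2,2,14] for √55; ℓ=4 ⇒ convergent index 3
a_0=7:  p_0=7·1+0=7,  q_0=7·0+1=1
a_1=2:  p_1=2·7+1=15,  q_1=2·1+0=2
a_2=2:  p_2=2·15+7=37,  q_2=2·2+1=5
a_3=2:  p_3=2·37+15=89,  q_3=2·5+2=12
(x₁, y₁) = (89, 12);  89² − 55·12² = 1 ✓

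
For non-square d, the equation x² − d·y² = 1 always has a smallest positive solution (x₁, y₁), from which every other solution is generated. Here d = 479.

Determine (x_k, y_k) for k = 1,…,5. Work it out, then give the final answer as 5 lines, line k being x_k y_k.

d=479: √d = [21; 1,7,1,3,2,21,2,3,1,7,1,42] (ℓ=12, even), read p_11/q_11
k=0  a_k=21  p_k/q_k = 21/1
k=1  a_k=1  p_k/q_k = 22/1
…
k=6  a_k=21  p_k/q_k = 37075/1694
…
k=10  a_k=7  p_k/q_k = 2648849/121029
k=11  a_k=1  p_k/q_k = 2989440/136591
(x₁, y₁) = (2989440, 136591);  2989440² − 479·136591² = 1 ✓
(x_2, y_2) = (2989440·2989440 + 479·136591·136591, 2989440·136591 + 136591·2989440) = (17873503027199, 816661198080)
(x_3, y_3) = (2989440·17873503027199 + 479·136591·816661198080, 2989440·816661198080 + 136591·17873503027199) = (106863529779256567680, 4882719303976413809)
(x_4, y_4) = (2989440·106863529779256567680 + 479·136591·4882719303976413809, 2989440·4882719303976413809 + 136591·106863529779256567680) = (638924220926583633867571201, 29193192792157684333155840)
(x_5, y_5) = (2989440·638924220926583633867571201 + 479·136591·29193192792157684333155840, 2989440·29193192792157684333155840 + 136591·638924220926583633867571201) = (3820051246013425493328364845667200, 174542596521170852986514812245391)

2989440 136591
17873503027199 816661198080
106863529779256567680 4882719303976413809
638924220926583633867571201 29193192792157684333155840
3820051246013425493328364845667200 174542596521170852986514812245391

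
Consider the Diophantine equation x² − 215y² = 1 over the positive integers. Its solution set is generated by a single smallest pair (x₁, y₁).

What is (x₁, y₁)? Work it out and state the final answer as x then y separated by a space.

44 3

[14; 1,1,1,28] for √215; ℓ=4 ⇒ convergent index 3
k=0  a_k=14  p_k/q_k = 14/1
k=1  a_k=1  p_k/q_k = 15/1
k=2  a_k=1  p_k/q_k = 29/2
k=3  a_k=1  p_k/q_k = 44/3
fundamental: x₁=44, y₁=3  (since 1936 − 215·9 = 1)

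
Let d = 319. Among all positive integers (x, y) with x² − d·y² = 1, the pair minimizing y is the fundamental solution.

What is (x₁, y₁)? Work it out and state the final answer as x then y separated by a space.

√319 = [17; 1,6,5,1,4,…,6,1,34, …], period ℓ=14 (even) → k=13
k=0  a_k=17  p_k/q_k = 17/1
k=1  a_k=1  p_k/q_k = 18/1
k=2  a_k=6  p_k/q_k = 125/7
k=3  a_k=5  p_k/q_k = 643/36
…
k=5  a_k=4  p_k/q_k = 3715/208
k=6  a_k=3  p_k/q_k = 11913/667
…
k=10  a_k=1  p_k/q_k = 309613/17335
k=11  a_k=5  p_k/q_k = 1798881/100718
k=12  a_k=6  p_k/q_k = 11102899/621643
k=13  a_k=1  p_k/q_k = 12901780/722361
(x₁, y₁) = (12901780, 722361);  12901780² − 319·722361² = 1 ✓

12901780 722361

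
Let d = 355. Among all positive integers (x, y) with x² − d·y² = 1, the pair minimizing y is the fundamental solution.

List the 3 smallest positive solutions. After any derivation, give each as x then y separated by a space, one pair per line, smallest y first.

954809 50676
1823320452961 96771801768
3481845556741524089 184797174548553948

√355 = [18; 1,5,3,3,1,6,1,3,3,5,1,36, …], period ℓ=12 (even) → k=11
i=0: a=18 ⇒ p=18, q=1
i=1: a=1 ⇒ p=19, q=1
i=2: a=5 ⇒ p=113, q=6
…
i=5: a=1 ⇒ p=1545, q=82
i=6: a=6 ⇒ p=10457, q=555
…
i=8: a=3 ⇒ p=46463, q=2466
i=9: a=3 ⇒ p=151391, q=8035
i=10: a=5 ⇒ p=803418, q=42641
i=11: a=1 ⇒ p=954809, q=50676
fundamental: x₁=954809, y₁=50676  (since 911660226481 − 355·2568056976 = 1)
n=2: (954809,50676)∘(954809,50676) = (954809·954809+355·50676·50676, 954809·50676+50676·954809) = (1823320452961,96771801768)
n=3: (1823320452961,96771801768)∘(954809,50676) = (954809·1823320452961+355·50676·96771801768, 954809·96771801768+50676·1823320452961) = (3481845556741524089,184797174548553948)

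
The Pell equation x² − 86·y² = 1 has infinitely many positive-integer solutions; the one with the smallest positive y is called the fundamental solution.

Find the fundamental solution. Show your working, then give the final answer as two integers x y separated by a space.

√86 = [9; 3,1,1,1,8,1,1,1,3,18, …], period ℓ=10 (even) → k=9
a_0=9:  p_0=9·1+0=9,  q_0=9·0+1=1
…
a_8=1:  p_8=1·1864+983=2847,  q_8=1·201+106=307
a_9=3:  p_9=3·2847+1864=10405,  q_9=3·307+201=1122
(x₁, y₁) = (10405, 1122);  10405² − 86·1122² = 1 ✓

10405 1122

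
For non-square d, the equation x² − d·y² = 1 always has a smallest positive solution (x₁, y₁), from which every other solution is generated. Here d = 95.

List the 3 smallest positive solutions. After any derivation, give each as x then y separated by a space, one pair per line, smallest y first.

39 4
3041 312
237159 24332

√95 → a₀=9, period (1,2,1,18); ℓ=4 even so k=3
a_0=9:  p_0=9·1+0=9,  q_0=9·0+1=1
…
a_2=2:  p_2=2·10+9=29,  q_2=2·1+1=3
a_3=1:  p_3=1·29+10=39,  q_3=1·3+1=4
fundamental: x₁=39, y₁=4  (since 1521 − 95·16 = 1)
(x_2, y_2) = (39·39 + 95·4·4, 39·4 + 4·39) = (3041, 312)
(x_3, y_3) = (39·3041 + 95·4·312, 39·312 + 4·3041) = (237159, 24332)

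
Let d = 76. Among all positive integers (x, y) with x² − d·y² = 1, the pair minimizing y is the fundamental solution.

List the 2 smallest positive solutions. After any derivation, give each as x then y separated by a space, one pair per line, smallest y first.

d=76: √d = [8; 1,2,1,1,5,4,5,1,1,2,1,16] (ℓ=12, even), read p_11/q_11
k=0  a_k=8  p_k/q_k = 8/1
k=1  a_k=1  p_k/q_k = 9/1
…
k=4  a_k=1  p_k/q_k = 61/7
…
k=6  a_k=4  p_k/q_k = 1421/163
k=7  a_k=5  p_k/q_k = 7445/854
k=8  a_k=1  p_k/q_k = 8866/1017
k=9  a_k=1  p_k/q_k = 16311/1871
k=10  a_k=2  p_k/q_k = 41488/4759
k=11  a_k=1  p_k/q_k = 57799/6630
(x₁, y₁) = (57799, 6630);  57799² − 76·6630² = 1 ✓
(57799+6630√76)^2 = 6681448801 + 766414740√76

57799 6630
6681448801 766414740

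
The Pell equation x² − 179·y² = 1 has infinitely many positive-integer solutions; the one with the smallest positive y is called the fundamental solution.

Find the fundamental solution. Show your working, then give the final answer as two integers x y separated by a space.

4190210 313191

[13; 2,1,1,1,3,…,1,2,26] for √179; ℓ=14 ⇒ convergent index 13
step 0: (13, 1)  from 13·(1,0) + (0,1)
…
step 4: (107, 8)  from 1·(67,5) + (40,3)
step 5: (388, 29)  from 3·(107,8) + (67,5)
…
step 8: (137042, 10243)  from 5·(26999,2018) + (2047,153)
…
step 12: (1588459, 118727)  from 1·(1013292,75737) + (575167,42990)
step 13: (4190210, 313191)  from 2·(1588459,118727) + (1013292,75737)
→ (4190210, 313191).  Check: 4190210²=17557859844100, 179·313191²=17557859844099, difference 1.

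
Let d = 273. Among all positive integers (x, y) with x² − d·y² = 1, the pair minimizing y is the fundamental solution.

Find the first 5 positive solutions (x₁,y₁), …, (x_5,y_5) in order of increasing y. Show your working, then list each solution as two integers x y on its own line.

√273 = [16; 1,1,10,1,1,32, …], period ℓ=6 (even) → k=5
a_0=16:  p_0=16·1+0=16,  q_0=16·0+1=1
a_1=1:  p_1=1·16+1=17,  q_1=1·1+0=1
…
a_3=10:  p_3=10·33+17=347,  q_3=10·2+1=21
a_4=1:  p_4=1·347+33=380,  q_4=1·21+2=23
a_5=1:  p_5=1·380+347=727,  q_5=1·23+21=44
(x₁, y₁) = (727, 44);  727² − 273·44² = 1 ✓
(727+44√273)^2 = 1057057 + 63976√273
(727+44√273)^3 = 1536960151 + 93021060√273
(727+44√273)^4 = 2234739002497 + 135252557264√273
(727+44√273)^5 = 3249308972670487 + 196657125240796√273

727 44
1057057 63976
1536960151 93021060
2234739002497 135252557264
3249308972670487 196657125240796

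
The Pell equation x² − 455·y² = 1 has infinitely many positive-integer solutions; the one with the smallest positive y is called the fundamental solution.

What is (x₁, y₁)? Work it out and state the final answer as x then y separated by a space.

64 3

[21; 3,42] for √455; ℓ=2 ⇒ convergent index 1
a_0=21:  p_0=21·1+0=21,  q_0=21·0+1=1
a_1=3:  p_1=3·21+1=64,  q_1=3·1+0=3
→ (64, 3).  Check: 64²=4096, 455·3²=4095, difference 1.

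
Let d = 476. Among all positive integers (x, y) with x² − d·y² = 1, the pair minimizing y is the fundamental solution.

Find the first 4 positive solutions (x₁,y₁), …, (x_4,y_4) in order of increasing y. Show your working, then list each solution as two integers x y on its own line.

28799 1320
1658764801 76029360
95541534979199 4379139075960
5503001330073139201 252229652421114720

√476 = [21; 1,4,2,10,2,4,1,42, …], period ℓ=8 (even) → k=7
i=0: a=21 ⇒ p=21, q=1
i=1: a=1 ⇒ p=22, q=1
i=2: a=4 ⇒ p=109, q=5
i=3: a=2 ⇒ p=240, q=11
i=4: a=10 ⇒ p=2509, q=115
…
i=6: a=4 ⇒ p=23541, q=1079
i=7: a=1 ⇒ p=28799, q=1320
fundamental: x₁=28799, y₁=1320  (since 829382401 − 476·1742400 = 1)
k=2:  x_2 = 28799·28799+476·1320·1320 = 1658764801,  y_2 = 28799·1320+1320·28799 = 76029360
k=3:  x_3 = 28799·1658764801+476·1320·76029360 = 95541534979199,  y_3 = 28799·76029360+1320·1658764801 = 4379139075960
k=4:  x_4 = 28799·95541534979199+476·1320·4379139075960 = 5503001330073139201,  y_4 = 28799·4379139075960+1320·95541534979199 = 252229652421114720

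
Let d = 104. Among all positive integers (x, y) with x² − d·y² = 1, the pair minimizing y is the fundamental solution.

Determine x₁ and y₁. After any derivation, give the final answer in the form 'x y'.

√104 = [10; 5,20, …], period ℓ=2 (even) → k=1
a_0=10:  p_0=10·1+0=10,  q_0=10·0+1=1
a_1=5:  p_1=5·10+1=51,  q_1=5·1+0=5
→ (51, 5).  Check: 51²=2601, 104·5²=2600, difference 1.

51 5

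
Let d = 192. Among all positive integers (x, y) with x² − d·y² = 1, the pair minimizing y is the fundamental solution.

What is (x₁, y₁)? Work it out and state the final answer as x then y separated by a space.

√192 = [13; 1,5,1,26, …], period ℓ=4 (even) → k=3
step 0: (13, 1)  from 13·(1,0) + (0,1)
step 1: (14, 1)  from 1·(13,1) + (1,0)
step 2: (83, 6)  from 5·(14,1) + (13,1)
step 3: (97, 7)  from 1·(83,6) + (14,1)
fundamental: x₁=97, y₁=7  (since 9409 − 192·49 = 1)

97 7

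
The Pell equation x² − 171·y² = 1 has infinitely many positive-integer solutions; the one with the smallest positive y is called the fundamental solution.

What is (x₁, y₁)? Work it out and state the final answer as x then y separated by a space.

d=171: √d = [13; 13,26] (ℓ=2, even), read p_1/q_1
a_0=13:  p_0=13·1+0=13,  q_0=13·0+1=1
a_1=13:  p_1=13·13+1=170,  q_1=13·1+0=13
→ (170, 13).  Check: 170²=28900, 171·13²=28899, difference 1.

170 13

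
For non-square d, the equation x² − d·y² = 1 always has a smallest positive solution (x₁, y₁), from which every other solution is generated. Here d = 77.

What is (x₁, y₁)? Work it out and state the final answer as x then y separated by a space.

351 40

√77 = [8; 1,3,2,3,1,16, …], period ℓ=6 (even) → k=5
a_0=8:  p_0=8·1+0=8,  q_0=8·0+1=1
…
a_3=2:  p_3=2·35+9=79,  q_3=2·4+1=9
a_4=3:  p_4=3·79+35=272,  q_4=3·9+4=31
a_5=1:  p_5=1·272+79=351,  q_5=1·31+9=40
(x₁, y₁) = (351, 40);  351² − 77·40² = 1 ✓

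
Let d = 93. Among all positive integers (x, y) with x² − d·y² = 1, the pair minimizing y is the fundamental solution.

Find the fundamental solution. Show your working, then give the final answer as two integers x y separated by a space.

√93 → a₀=9, period (1,1,1,4,6,4,1,1,1,18); ℓ=10 even so k=9
k=0  a_k=9  p_k/q_k = 9/1
k=1  a_k=1  p_k/q_k = 10/1
…
k=7  a_k=1  p_k/q_k = 4330/449
k=8  a_k=1  p_k/q_k = 7821/811
k=9  a_k=1  p_k/q_k = 12151/1260
→ (12151, 1260).  Check: 12151²=147646801, 93·1260²=147646800, difference 1.

12151 1260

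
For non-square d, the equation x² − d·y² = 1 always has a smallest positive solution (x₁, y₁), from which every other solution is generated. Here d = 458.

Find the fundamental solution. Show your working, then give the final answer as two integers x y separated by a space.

√458 = [21; 2,2,42, …], period ℓ=3 (odd) → k=5
step 0: (21, 1)  from 21·(1,0) + (0,1)
…
step 2: (107, 5)  from 2·(43,2) + (21,1)
step 3: (4537, 212)  from 42·(107,5) + (43,2)
step 4: (9181, 429)  from 2·(4537,212) + (107,5)
step 5: (22899, 1070)  from 2·(9181,429) + (4537,212)
fundamental: x₁=22899, y₁=1070  (since 524364201 − 458·1144900 = 1)

22899 1070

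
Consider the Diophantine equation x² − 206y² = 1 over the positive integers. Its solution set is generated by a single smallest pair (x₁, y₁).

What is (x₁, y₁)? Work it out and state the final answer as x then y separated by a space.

d=206: √d = [14; 2,1,5,14,5,1,2,28] (ℓ=8, even), read p_7/q_7
k=0  a_k=14  p_k/q_k = 14/1
k=1  a_k=2  p_k/q_k = 29/2
…
k=3  a_k=5  p_k/q_k = 244/17
k=4  a_k=14  p_k/q_k = 3459/241
k=5  a_k=5  p_k/q_k = 17539/1222
k=6  a_k=1  p_k/q_k = 20998/1463
k=7  a_k=2  p_k/q_k = 59535/4148
(x₁, y₁) = (59535, 4148);  59535² − 206·4148² = 1 ✓

59535 4148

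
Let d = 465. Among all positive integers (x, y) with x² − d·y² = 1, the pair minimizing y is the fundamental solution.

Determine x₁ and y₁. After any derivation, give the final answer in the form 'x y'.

15871 736

√465 → a₀=21, period (1,1,3,2,2,2,3,1,1,42); ℓ=10 even so k=9
step 0: (21, 1)  from 21·(1,0) + (0,1)
step 1: (22, 1)  from 1·(21,1) + (1,0)
step 2: (43, 2)  from 1·(22,1) + (21,1)
…
step 4: (345, 16)  from 2·(151,7) + (43,2)
step 5: (841, 39)  from 2·(345,16) + (151,7)
step 6: (2027, 94)  from 2·(841,39) + (345,16)
step 7: (6922, 321)  from 3·(2027,94) + (841,39)
step 8: (8949, 415)  from 1·(6922,321) + (2027,94)
step 9: (15871, 736)  from 1·(8949,415) + (6922,321)
→ (15871, 736).  Check: 15871²=251888641, 465·736²=251888640, difference 1.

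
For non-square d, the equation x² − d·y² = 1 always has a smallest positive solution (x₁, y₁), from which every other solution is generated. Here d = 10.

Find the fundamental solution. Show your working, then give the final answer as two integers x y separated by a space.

19 6

d=10: √d = [3; 6] (ℓ=1, odd), read p_1/q_1
k=0  a_k=3  p_k/q_k = 3/1
k=1  a_k=6  p_k/q_k = 19/6
(x₁, y₁) = (19, 6);  19² − 10·6² = 1 ✓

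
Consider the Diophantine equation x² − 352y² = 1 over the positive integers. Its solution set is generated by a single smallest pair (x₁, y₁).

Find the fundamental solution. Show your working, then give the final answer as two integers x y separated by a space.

√352 → a₀=18, period (1,3,5,9,5,3,1,36); ℓ=8 even so k=7
step 0: (18, 1)  from 18·(1,0) + (0,1)
…
step 2: (75, 4)  from 3·(19,1) + (18,1)
…
step 6: (59118, 3151)  from 3·(18499,986) + (3621,193)
step 7: (77617, 4137)  from 1·(59118,3151) + (18499,986)
(x₁, y₁) = (77617, 4137);  77617² − 352·4137² = 1 ✓

77617 4137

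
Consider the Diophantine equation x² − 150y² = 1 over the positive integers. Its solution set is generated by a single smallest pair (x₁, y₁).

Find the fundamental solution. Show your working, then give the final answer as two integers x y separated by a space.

49 4

d=150: √d = [12; 4,24] (ℓ=2, even), read p_1/q_1
step 0: (12, 1)  from 12·(1,0) + (0,1)
step 1: (49, 4)  from 4·(12,1) + (1,0)
fundamental: x₁=49, y₁=4  (since 2401 − 150·16 = 1)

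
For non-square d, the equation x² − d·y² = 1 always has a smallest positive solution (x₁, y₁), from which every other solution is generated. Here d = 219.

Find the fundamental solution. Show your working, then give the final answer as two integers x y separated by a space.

74 5

[14; 1,3,1,28] for √219; ℓ=4 ⇒ convergent index 3
k=0  a_k=14  p_k/q_k = 14/1
k=1  a_k=1  p_k/q_k = 15/1
k=2  a_k=3  p_k/q_k = 59/4
k=3  a_k=1  p_k/q_k = 74/5
fundamental: x₁=74, y₁=5  (since 5476 − 219·25 = 1)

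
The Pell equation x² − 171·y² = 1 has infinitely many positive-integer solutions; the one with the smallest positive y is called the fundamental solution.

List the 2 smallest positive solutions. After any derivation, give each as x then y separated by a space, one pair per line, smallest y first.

170 13
57799 4420

d=171: √d = [13; 13,26] (ℓ=2, even), read p_1/q_1
a_0=13:  p_0=13·1+0=13,  q_0=13·0+1=1
a_1=13:  p_1=13·13+1=170,  q_1=13·1+0=13
(x₁, y₁) = (170, 13);  170² − 171·13² = 1 ✓
k=2:  x_2 = 170·170+171·13·13 = 57799,  y_2 = 170·13+13·170 = 4420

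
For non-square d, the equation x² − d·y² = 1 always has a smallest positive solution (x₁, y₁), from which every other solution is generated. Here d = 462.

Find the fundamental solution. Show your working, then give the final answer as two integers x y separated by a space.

43 2

√462 → a₀=21, period (2,42); ℓ=2 even so k=1
step 0: (21, 1)  from 21·(1,0) + (0,1)
step 1: (43, 2)  from 2·(21,1) + (1,0)
→ (43, 2).  Check: 43²=1849, 462·2²=1848, difference 1.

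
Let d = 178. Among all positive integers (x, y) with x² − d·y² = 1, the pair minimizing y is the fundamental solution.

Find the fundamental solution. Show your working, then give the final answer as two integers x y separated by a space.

√178 = [13; 2,1,12,1,2,26, …], period ℓ=6 (even) → k=5
a_0=13:  p_0=13·1+0=13,  q_0=13·0+1=1
…
a_2=1:  p_2=1·27+13=40,  q_2=1·2+1=3
a_3=12:  p_3=12·40+27=507,  q_3=12·3+2=38
a_4=1:  p_4=1·507+40=547,  q_4=1·38+3=41
a_5=2:  p_5=2·547+507=1601,  q_5=2·41+38=120
(x₁, y₁) = (1601, 120);  1601² − 178·120² = 1 ✓

1601 120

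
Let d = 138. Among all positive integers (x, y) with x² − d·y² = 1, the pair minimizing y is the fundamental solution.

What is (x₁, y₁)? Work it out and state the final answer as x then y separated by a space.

47 4

√138 = [11; 1,2,1,22, …], period ℓ=4 (even) → k=3
i=0: a=11 ⇒ p=11, q=1
…
i=2: a=2 ⇒ p=35, q=3
i=3: a=1 ⇒ p=47, q=4
(x₁, y₁) = (47, 4);  47² − 138·4² = 1 ✓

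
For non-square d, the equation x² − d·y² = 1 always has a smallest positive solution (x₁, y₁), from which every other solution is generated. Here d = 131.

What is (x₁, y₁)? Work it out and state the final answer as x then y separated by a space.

d=131: √d = [11; 2,4,11,4,2,22] (ℓ=6, even), read p_5/q_5
step 0: (11, 1)  from 11·(1,0) + (0,1)
step 1: (23, 2)  from 2·(11,1) + (1,0)
step 2: (103, 9)  from 4·(23,2) + (11,1)
step 3: (1156, 101)  from 11·(103,9) + (23,2)
step 4: (4727, 413)  from 4·(1156,101) + (103,9)
step 5: (10610, 927)  from 2·(4727,413) + (1156,101)
fundamental: x₁=10610, y₁=927  (since 112572100 − 131·859329 = 1)

10610 927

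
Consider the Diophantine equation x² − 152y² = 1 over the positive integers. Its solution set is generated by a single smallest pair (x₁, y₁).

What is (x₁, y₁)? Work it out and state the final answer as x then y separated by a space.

√152 = [12; 3,24, …], period ℓ=2 (even) → k=1
a_0=12:  p_0=12·1+0=12,  q_0=12·0+1=1
a_1=3:  p_1=3·12+1=37,  q_1=3·1+0=3
→ (37, 3).  Check: 37²=1369, 152·3²=1368, difference 1.

37 3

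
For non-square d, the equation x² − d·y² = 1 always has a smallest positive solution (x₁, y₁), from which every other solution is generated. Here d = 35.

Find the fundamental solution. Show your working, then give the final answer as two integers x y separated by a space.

6 1

√35 = [5; 1,10, …], period ℓ=2 (even) → k=1
step 0: (5, 1)  from 5·(1,0) + (0,1)
step 1: (6, 1)  from 1·(5,1) + (1,0)
(x₁, y₁) = (6, 1);  6² − 35·1² = 1 ✓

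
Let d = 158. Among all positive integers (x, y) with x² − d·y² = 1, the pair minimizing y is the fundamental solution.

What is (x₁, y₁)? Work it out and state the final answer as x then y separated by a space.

d=158: √d = [12; 1,1,3,12,3,1,1,24] (ℓ=8, even), read p_7/q_7
k=0  a_k=12  p_k/q_k = 12/1
k=1  a_k=1  p_k/q_k = 13/1
k=2  a_k=1  p_k/q_k = 25/2
k=3  a_k=3  p_k/q_k = 88/7
k=4  a_k=12  p_k/q_k = 1081/86
k=5  a_k=3  p_k/q_k = 3331/265
k=6  a_k=1  p_k/q_k = 4412/351
k=7  a_k=1  p_k/q_k = 7743/616
fundamental: x₁=7743, y₁=616  (since 59954049 − 158·379456 = 1)

7743 616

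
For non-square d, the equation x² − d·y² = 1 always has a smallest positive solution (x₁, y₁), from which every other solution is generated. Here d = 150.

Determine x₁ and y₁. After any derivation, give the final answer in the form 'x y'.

√150 = [12; 4,24, …], period ℓ=2 (even) → k=1
step 0: (12, 1)  from 12·(1,0) + (0,1)
step 1: (49, 4)  from 4·(12,1) + (1,0)
fundamental: x₁=49, y₁=4  (since 2401 − 150·16 = 1)

49 4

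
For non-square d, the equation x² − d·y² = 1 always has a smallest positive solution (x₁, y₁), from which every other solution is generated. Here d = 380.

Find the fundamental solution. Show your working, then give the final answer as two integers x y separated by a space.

39 2

√380 = [19; 2,38, …], period ℓ=2 (even) → k=1
i=0: a=19 ⇒ p=19, q=1
i=1: a=2 ⇒ p=39, q=2
→ (39, 2).  Check: 39²=1521, 380·2²=1520, difference 1.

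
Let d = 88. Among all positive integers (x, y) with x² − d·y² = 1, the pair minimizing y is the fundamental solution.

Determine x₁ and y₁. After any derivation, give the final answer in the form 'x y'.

197 21

d=88: √d = [9; 2,1,1,1,2,18] (ℓ=6, even), read p_5/q_5
i=0: a=9 ⇒ p=9, q=1
i=1: a=2 ⇒ p=19, q=2
…
i=4: a=1 ⇒ p=75, q=8
i=5: a=2 ⇒ p=197, q=21
(x₁, y₁) = (197, 21);  197² − 88·21² = 1 ✓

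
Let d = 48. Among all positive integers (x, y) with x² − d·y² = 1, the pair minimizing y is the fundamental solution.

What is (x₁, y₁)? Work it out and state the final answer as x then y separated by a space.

7 1

√48 → a₀=6, period (1,12); ℓ=2 even so k=1
a_0=6:  p_0=6·1+0=6,  q_0=6·0+1=1
a_1=1:  p_1=1·6+1=7,  q_1=1·1+0=1
fundamental: x₁=7, y₁=1  (since 49 − 48·1 = 1)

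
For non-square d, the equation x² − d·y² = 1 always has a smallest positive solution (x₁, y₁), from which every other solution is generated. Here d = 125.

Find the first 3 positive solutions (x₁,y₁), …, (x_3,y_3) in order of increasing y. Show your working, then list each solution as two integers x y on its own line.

√125 → a₀=11, period (5,1,1,5,22); ℓ=5 odd so k=9
k=0  a_k=11  p_k/q_k = 11/1
k=1  a_k=5  p_k/q_k = 56/5
k=2  a_k=1  p_k/q_k = 67/6
k=3  a_k=1  p_k/q_k = 123/11
k=4  a_k=5  p_k/q_k = 682/61
k=5  a_k=22  p_k/q_k = 15127/1353
k=6  a_k=5  p_k/q_k = 76317/6826
k=7  a_k=1  p_k/q_k = 91444/8179
k=8  a_k=1  p_k/q_k = 167761/15005
k=9  a_k=5  p_k/q_k = 930249/83204
fundamental: x₁=930249, y₁=83204  (since 865363202001 − 125·6922905616 = 1)
n=2: (930249,83204)∘(930249,83204) = (930249·930249+125·83204·83204, 930249·83204+83204·930249) = (1730726404001,154800875592)
n=3: (1730726404001,154800875592)∘(930249,83204) = (930249·1730726404001+125·83204·154800875592, 930249·154800875592+83204·1730726404001) = (3220013013190122249,288006719437081612)

930249 83204
1730726404001 154800875592
3220013013190122249 288006719437081612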